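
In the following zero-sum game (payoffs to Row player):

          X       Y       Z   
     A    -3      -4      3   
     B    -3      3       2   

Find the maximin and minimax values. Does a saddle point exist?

Maximin = -3, Minimax = -3, Saddle: True

Work:
Row minimums: [-4, -3] → maximin = -3
Column maximums: [-3, 3, 3] → minimax = -3
Saddle point exists! Game value = -3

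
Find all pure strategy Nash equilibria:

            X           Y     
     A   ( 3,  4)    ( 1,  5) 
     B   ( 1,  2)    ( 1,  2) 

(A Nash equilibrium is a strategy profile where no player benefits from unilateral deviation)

Nash equilibrium: (A, Y), (B, Y)

Work:
Best responses:
  P1 vs X: payoffs [3, 1] → best response A (payoff 3)
  P1 vs Y: payoffs [1, 1] → best response A/B (payoff 1)
  P2 vs A: payoffs [4, 5] → best response Y (payoff 5)
  P2 vs B: payoffs [2, 2] → best response X/Y (payoff 2)
Mutual best responses: (A,Y), (B,Y) → Nash equilibria.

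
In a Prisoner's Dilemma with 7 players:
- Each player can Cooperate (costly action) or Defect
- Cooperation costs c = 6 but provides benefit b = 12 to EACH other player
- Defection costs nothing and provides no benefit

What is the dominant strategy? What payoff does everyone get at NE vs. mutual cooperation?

Dominant: Defect; NE payoff = 0; Coop payoff = 66

Work:
Defect dominates (saves cost c = 6, benefit to others is external)
NE: All defect → everyone gets 0
If all cooperate: each receives (6)×12 - 6 = 66
Social dilemma: 66 > 0 but NE gives 0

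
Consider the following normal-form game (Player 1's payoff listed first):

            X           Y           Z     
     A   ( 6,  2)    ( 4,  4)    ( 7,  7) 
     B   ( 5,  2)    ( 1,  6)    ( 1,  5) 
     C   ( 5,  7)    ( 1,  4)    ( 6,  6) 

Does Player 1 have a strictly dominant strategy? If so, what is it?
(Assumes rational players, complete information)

Yes, Player 1's strictly dominant strategy is A

Work:
A strategy strictly dominates another if it gives a strictly higher payoff against every opponent action. Compare each pair of P1's strategies column-by-column:
  A vs B: [6 vs 5, 4 vs 1, 7 vs 1] → A strictly dominates B
  A vs C: [6 vs 5, 4 vs 1, 7 vs 6] → A strictly dominates C
  B vs A: [5 vs 6, 1 vs 4, 1 vs 7] → B does not strictly dominate A (column X: 5 ≤ 6)
  B vs C: [5 vs 5, 1 vs 1, 1 vs 6] → B does not strictly dominate C (column X: 5 ≤ 5)
  C vs A: [5 vs 6, 1 vs 4, 6 vs 7] → C does not strictly dominate A (column X: 5 ≤ 6)
  C vs B: [5 vs 5, 1 vs 1, 6 vs 1] → C does not strictly dominate B (column X: 5 ≤ 5)
A strictly dominates every other strategy → strictly dominant.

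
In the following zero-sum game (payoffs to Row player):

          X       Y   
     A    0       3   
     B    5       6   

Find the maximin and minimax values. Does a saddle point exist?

Maximin = 5, Minimax = 5, Saddle: True

Work:
Row minimums: [0, 5] → maximin = 5
Column maximums: [5, 6] → minimax = 5
Saddle point exists! Game value = 5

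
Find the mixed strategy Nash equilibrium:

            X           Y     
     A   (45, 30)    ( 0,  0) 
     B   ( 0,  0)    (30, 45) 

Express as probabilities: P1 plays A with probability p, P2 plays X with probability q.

p = 0.6, q = 0.4

Work:
Find probabilities that make opponent indifferent:
P2 chooses q to make P1 indifferent between A and B
P1 chooses p to make P2 indifferent between X and Y
Mixed NE: P1 plays (A: 0.6, B: 0.4), P2 plays (X: 0.4, Y: 0.6)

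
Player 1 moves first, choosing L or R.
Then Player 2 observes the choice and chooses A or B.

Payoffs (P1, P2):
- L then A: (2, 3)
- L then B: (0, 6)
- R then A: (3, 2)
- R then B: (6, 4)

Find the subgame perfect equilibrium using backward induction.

P1 plays R, P2 plays B after L and B after R; Payoff (6, 4)

Work:
Backward induction:
After L: P2 chooses B → P1 gets 0
After R: P2 chooses B → P1 gets 6
P1 chooses R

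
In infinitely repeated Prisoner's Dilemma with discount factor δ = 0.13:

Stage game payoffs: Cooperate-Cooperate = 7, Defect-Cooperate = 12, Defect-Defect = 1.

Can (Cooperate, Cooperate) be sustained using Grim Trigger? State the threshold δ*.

δ* = 0.4545; since δ = 0.13 < 0.4545, cooperation cannot be sustained

Work:
For Grim Trigger:
Cooperate forever: 7/(1-δ)
Defect then punished: 12 + 1·δ/(1-δ)
Need: 7/(1-δ) ≥ 12 + 1·δ/(1-δ)
Solving: δ ≥ (T-R)/(T-P) = (12-7)/(12-1) = 0.4545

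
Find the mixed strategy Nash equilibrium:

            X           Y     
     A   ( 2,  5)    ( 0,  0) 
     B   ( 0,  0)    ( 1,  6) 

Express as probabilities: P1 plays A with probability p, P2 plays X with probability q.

p = 0.5455, q = 0.3333

Work:
Find probabilities that make opponent indifferent:
P2 chooses q to make P1 indifferent between A and B
P1 chooses p to make P2 indifferent between X and Y
Mixed NE: P1 plays (A: 0.5455, B: 0.4545), P2 plays (X: 0.3333, Y: 0.6667)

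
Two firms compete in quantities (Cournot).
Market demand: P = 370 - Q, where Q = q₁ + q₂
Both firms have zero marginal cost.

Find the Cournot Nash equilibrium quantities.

q₁* = q₂* = 123.33; P* = 123.33

Work:
Profit: π_i = P·q_i = (a - q_i - q_j)·q_i
FOC: ∂π_i/∂q_i = a - 2q_i - q_j = 0
Reaction function: q_i = (370 - q_j)/2
Symmetry: q* = 370/3 = 123.33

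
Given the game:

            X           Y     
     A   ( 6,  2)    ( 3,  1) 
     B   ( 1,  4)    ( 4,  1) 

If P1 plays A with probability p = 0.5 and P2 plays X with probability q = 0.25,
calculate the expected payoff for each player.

E[P1] = 3.5, E[P2] = 1.5

Work:
E[P1] = p·q·π₁(A,X) + p·(1-q)·π₁(A,Y) + (1-p)·q·π₁(B,X) + (1-p)·(1-q)·π₁(B,Y)
= 0.5·0.25·6 + 0.5·0.75·3 + 0.5·0.25·1 + 0.5·0.75·4
= 3.5

E[P2] = 1.5 (similar calculation)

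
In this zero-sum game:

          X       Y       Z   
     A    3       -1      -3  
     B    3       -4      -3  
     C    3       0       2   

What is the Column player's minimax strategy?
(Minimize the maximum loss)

Column should play Y, value = 0

Work:
Column player minimizes Row's maximum payoff:
Column X: max payoff to Row = 3
Column Y: max payoff to Row = 0
Column Z: max payoff to Row = 2
Minimum is 0, achieved by column Y.
Minimax strategy: Y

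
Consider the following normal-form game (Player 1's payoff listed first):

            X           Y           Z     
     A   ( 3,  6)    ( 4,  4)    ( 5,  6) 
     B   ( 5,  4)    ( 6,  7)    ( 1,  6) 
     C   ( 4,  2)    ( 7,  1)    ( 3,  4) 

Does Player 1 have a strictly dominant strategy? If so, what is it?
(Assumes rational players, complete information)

No strictly dominant strategy exists for Player 1

Work:
A strategy strictly dominates another if it gives a strictly higher payoff against every opponent action. Compare each pair of P1's strategies column-by-column:
  A vs B: [3 vs 5, 4 vs 6, 5 vs 1] → A does not strictly dominate B (column X: 3 ≤ 5)
  A vs C: [3 vs 4, 4 vs 7, 5 vs 3] → A does not strictly dominate C (column X: 3 ≤ 4)
  B vs A: [5 vs 3, 6 vs 4, 1 vs 5] → B does not strictly dominate A (column Z: 1 ≤ 5)
  B vs C: [5 vs 4, 6 vs 7, 1 vs 3] → B does not strictly dominate C (column Y: 6 ≤ 7)
  C vs A: [4 vs 3, 7 vs 4, 3 vs 5] → C does not strictly dominate A (column Z: 3 ≤ 5)
  C vs B: [4 vs 5, 7 vs 6, 3 vs 1] → C does not strictly dominate B (column X: 4 ≤ 5)
No single strategy strictly dominates all others → no strictly dominant strategy.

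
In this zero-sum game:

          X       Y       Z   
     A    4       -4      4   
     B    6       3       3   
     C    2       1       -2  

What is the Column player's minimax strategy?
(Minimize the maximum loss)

Column should play Y, value = 3

Work:
Column player minimizes Row's maximum payoff:
Column X: max payoff to Row = 6
Column Y: max payoff to Row = 3
Column Z: max payoff to Row = 4
Minimum is 3, achieved by column Y.
Minimax strategy: Y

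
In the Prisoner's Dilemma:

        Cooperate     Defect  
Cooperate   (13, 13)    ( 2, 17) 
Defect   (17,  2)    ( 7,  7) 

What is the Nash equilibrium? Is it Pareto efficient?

(Defect, Defect) is NE; not Pareto efficient

Work:
Defect dominates Cooperate for both players:
If P2 cooperates: Defect (17) > Cooperate (13)
If P2 defects: Defect (7) > Cooperate (2)
NE: (Defect, Defect) with payoff (7, 7)
But (Cooperate, Cooperate) = (13, 13) Pareto dominates (7, 7)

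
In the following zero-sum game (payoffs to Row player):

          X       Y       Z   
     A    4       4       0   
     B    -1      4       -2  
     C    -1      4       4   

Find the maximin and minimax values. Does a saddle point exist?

Maximin = 0, Minimax = 4, Saddle: False

Work:
Row minimums: [0, -2, -1] → maximin = 0
Column maximums: [4, 4, 4] → minimax = 4
No saddle point (maximin ≠ minimax). Mixed strategy needed.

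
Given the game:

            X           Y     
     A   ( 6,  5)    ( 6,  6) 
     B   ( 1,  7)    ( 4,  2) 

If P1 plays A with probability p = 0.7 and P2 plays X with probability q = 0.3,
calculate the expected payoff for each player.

E[P1] = 5.13, E[P2] = 5.04

Work:
E[P1] = p·q·π₁(A,X) + p·(1-q)·π₁(A,Y) + (1-p)·q·π₁(B,X) + (1-p)·(1-q)·π₁(B,Y)
= 0.7·0.3·6 + 0.7·0.7·6 + 0.3·0.3·1 + 0.3·0.7·4
= 5.13

E[P2] = 5.04 (similar calculation)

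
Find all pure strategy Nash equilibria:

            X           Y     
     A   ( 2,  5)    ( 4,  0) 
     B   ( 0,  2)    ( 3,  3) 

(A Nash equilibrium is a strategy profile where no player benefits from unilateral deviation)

Nash equilibrium: (A, X)

Work:
Best responses:
  P1 vs X: payoffs [2, 0] → best response A (payoff 2)
  P1 vs Y: payoffs [4, 3] → best response A (payoff 4)
  P2 vs A: payoffs [5, 0] → best response X (payoff 5)
  P2 vs B: payoffs [2, 3] → best response Y (payoff 3)
Mutual best responses: (A,X) → Nash equilibria.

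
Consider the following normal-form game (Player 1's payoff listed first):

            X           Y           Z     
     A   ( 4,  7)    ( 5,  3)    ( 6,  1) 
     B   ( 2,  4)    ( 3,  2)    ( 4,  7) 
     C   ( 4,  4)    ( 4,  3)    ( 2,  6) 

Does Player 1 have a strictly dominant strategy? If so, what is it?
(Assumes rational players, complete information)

No strictly dominant strategy exists for Player 1

Work:
A strategy strictly dominates another if it gives a strictly higher payoff against every opponent action. Compare each pair of P1's strategies column-by-column:
  A vs B: [4 vs 2, 5 vs 3, 6 vs 4] → A strictly dominates B
  A vs C: [4 vs 4, 5 vs 4, 6 vs 2] → A does not strictly dominate C (column X: 4 ≤ 4)
  B vs A: [2 vs 4, 3 vs 5, 4 vs 6] → B does not strictly dominate A (column X: 2 ≤ 4)
  B vs C: [2 vs 4, 3 vs 4, 4 vs 2] → B does not strictly dominate C (column X: 2 ≤ 4)
  C vs A: [4 vs 4, 4 vs 5, 2 vs 6] → C does not strictly dominate A (column X: 4 ≤ 4)
  C vs B: [4 vs 2, 4 vs 3, 2 vs 4] → C does not strictly dominate B (column Z: 2 ≤ 4)
No single strategy strictly dominates all others → no strictly dominant strategy.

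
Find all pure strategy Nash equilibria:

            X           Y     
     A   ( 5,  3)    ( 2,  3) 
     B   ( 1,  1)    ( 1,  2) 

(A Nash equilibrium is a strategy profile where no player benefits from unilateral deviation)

Nash equilibrium: (A, X), (A, Y)

Work:
Best responses:
  P1 vs X: payoffs [5, 1] → best response A (payoff 5)
  P1 vs Y: payoffs [2, 1] → best response A (payoff 2)
  P2 vs A: payoffs [3, 3] → best response X/Y (payoff 3)
  P2 vs B: payoffs [1, 2] → best response Y (payoff 2)
Mutual best responses: (A,X), (A,Y) → Nash equilibria.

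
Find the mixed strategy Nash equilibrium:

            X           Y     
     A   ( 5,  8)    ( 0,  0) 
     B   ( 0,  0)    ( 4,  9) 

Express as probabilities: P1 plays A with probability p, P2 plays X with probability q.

p = 0.5294, q = 0.4444

Work:
Find probabilities that make opponent indifferent:
P2 chooses q to make P1 indifferent between A and B
P1 chooses p to make P2 indifferent between X and Y
Mixed NE: P1 plays (A: 0.5294, B: 0.4706), P2 plays (X: 0.4444, Y: 0.5556)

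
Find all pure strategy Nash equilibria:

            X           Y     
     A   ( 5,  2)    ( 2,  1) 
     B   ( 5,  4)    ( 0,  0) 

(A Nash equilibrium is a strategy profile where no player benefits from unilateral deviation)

Nash equilibrium: (A, X), (B, X)

Work:
Best responses:
  P1 vs X: payoffs [5, 5] → best response A/B (payoff 5)
  P1 vs Y: payoffs [2, 0] → best response A (payoff 2)
  P2 vs A: payoffs [2, 1] → best response X (payoff 2)
  P2 vs B: payoffs [4, 0] → best response X (payoff 4)
Mutual best responses: (A,X), (B,X) → Nash equilibria.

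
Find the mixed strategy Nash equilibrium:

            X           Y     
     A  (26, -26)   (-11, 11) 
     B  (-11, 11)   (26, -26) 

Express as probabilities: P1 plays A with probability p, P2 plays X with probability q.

p = 0.5, q = 0.5

Work:
Find probabilities that make opponent indifferent:
P2 chooses q to make P1 indifferent between A and B
P1 chooses p to make P2 indifferent between X and Y
Mixed NE: P1 plays (A: 0.5, B: 0.5), P2 plays (X: 0.5, Y: 0.5)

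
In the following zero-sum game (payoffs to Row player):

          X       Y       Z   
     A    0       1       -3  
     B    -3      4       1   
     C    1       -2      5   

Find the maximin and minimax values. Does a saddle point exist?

Maximin = -2, Minimax = 1, Saddle: False

Work:
Row minimums: [-3, -3, -2] → maximin = -2
Column maximums: [1, 4, 5] → minimax = 1
No saddle point (maximin ≠ minimax). Mixed strategy needed.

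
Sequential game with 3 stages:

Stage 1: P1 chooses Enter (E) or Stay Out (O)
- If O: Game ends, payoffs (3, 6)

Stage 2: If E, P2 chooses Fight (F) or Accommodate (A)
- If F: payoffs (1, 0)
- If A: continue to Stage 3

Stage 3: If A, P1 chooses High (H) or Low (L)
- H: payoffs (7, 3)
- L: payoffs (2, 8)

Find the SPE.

SPE: (E, A, H); Outcome (7, 3)

Work:
Stage 3: P1 chooses H (7 vs 2)
Stage 2: P2: F->0, A->3 (anticipating H). Choose A
Stage 1: P1: O->3, E->7 (anticipating A, H). Choose E
SPE path: E -> A -> H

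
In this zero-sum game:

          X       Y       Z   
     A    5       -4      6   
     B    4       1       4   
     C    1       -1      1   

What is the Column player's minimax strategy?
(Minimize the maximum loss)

Column should play Y, value = 1

Work:
Column player minimizes Row's maximum payoff:
Column X: max payoff to Row = 5
Column Y: max payoff to Row = 1
Column Z: max payoff to Row = 6
Minimum is 1, achieved by column Y.
Minimax strategy: Y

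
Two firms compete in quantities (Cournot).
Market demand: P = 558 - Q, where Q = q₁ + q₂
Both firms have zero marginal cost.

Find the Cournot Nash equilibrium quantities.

q₁* = q₂* = 186.0; P* = 186.0

Work:
Profit: π_i = P·q_i = (a - q_i - q_j)·q_i
FOC: ∂π_i/∂q_i = a - 2q_i - q_j = 0
Reaction function: q_i = (558 - q_j)/2
Symmetry: q* = 558/3 = 186.0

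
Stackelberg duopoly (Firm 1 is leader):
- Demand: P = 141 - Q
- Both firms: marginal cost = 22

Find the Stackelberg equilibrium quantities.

q₁* (leader) = 59.5, q₂* (follower) = 29.75

Work:
Follower's reaction: q₂ = (a - c - q₁)/2
Leader substitutes: π₁ = q₁·(a - q₁ - (a-c-q₁)/2 - c)
FOC: q₁* = (141 - 22)/2 = 59.50
Then: q₂* = (141 - 22 - 59.5)/2 = 29.75
Leader has first-mover advantage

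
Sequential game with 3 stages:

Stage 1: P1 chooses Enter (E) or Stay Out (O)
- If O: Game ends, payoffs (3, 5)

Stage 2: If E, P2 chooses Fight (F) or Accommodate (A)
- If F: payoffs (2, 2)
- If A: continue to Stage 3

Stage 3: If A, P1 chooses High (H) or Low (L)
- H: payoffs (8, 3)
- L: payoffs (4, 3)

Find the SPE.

SPE: (E, A, H); Outcome (8, 3)

Work:
Stage 3: P1 chooses H (8 vs 4)
Stage 2: P2: F->2, A->3 (anticipating H). Choose A
Stage 1: P1: O->3, E->8 (anticipating A, H). Choose E
SPE path: E -> A -> H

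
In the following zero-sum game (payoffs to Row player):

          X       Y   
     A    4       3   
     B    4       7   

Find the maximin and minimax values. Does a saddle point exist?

Maximin = 4, Minimax = 4, Saddle: True

Work:
Row minimums: [3, 4] → maximin = 4
Column maximums: [4, 7] → minimax = 4
Saddle point exists! Game value = 4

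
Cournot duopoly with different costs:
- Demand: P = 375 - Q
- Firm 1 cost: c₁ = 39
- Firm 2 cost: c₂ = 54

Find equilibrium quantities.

q₁* = 117.0, q₂* = 102.0

Work:
Reaction: q₁ = (375 - 39 - q₂)/2
Reaction: q₂ = (375 - 54 - q₁)/2
Solve simultaneously:
q₁* = (375 - 2×39 + 54)/3 = 117.0
q₂* = (375 - 2×54 + 39)/3 = 102.0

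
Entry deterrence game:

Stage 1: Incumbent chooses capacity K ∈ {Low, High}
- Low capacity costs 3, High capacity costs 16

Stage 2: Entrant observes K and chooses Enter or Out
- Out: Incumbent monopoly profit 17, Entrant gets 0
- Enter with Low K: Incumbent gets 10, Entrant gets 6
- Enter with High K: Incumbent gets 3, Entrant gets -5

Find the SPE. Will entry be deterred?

SPE: (Low, Enter|Low, Out|High); Entry not deterred. Incumbent net profit = 7, Entrant gets 6

Work:
After Low K: Entrant enters (6 > 0)
After High K: Entrant stays out (-5 < 0)
Incumbent: Low → 10−3=7, High → 17−16=1
Incumbent chooses Low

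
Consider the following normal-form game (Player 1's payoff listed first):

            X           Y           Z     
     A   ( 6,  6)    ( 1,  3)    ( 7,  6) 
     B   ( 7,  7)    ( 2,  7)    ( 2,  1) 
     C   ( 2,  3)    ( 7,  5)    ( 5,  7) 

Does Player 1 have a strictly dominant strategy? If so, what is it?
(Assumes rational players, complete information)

No strictly dominant strategy exists for Player 1

Work:
A strategy strictly dominates another if it gives a strictly higher payoff against every opponent action. Compare each pair of P1's strategies column-by-column:
  A vs B: [6 vs 7, 1 vs 2, 7 vs 2] → A does not strictly dominate B (column X: 6 ≤ 7)
  A vs C: [6 vs 2, 1 vs 7, 7 vs 5] → A does not strictly dominate C (column Y: 1 ≤ 7)
  B vs A: [7 vs 6, 2 vs 1, 2 vs 7] → B does not strictly dominate A (column Z: 2 ≤ 7)
  B vs C: [7 vs 2, 2 vs 7, 2 vs 5] → B does not strictly dominate C (column Y: 2 ≤ 7)
  C vs A: [2 vs 6, 7 vs 1, 5 vs 7] → C does not strictly dominate A (column X: 2 ≤ 6)
  C vs B: [2 vs 7, 7 vs 2, 5 vs 2] → C does not strictly dominate B (column X: 2 ≤ 7)
No single strategy strictly dominates all others → no strictly dominant strategy.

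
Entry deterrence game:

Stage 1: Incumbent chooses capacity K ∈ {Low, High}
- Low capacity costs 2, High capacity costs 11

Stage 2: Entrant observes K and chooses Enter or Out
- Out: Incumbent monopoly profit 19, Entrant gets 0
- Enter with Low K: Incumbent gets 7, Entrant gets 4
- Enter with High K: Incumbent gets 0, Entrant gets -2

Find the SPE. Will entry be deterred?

SPE: (High, Enter|Low, Out|High); Entry deterred. Incumbent net profit = 8

Work:
After Low K: Entrant enters (4 > 0)
After High K: Entrant stays out (-2 < 0)
Incumbent: Low → 7−2=5, High → 19−11=8
Incumbent chooses High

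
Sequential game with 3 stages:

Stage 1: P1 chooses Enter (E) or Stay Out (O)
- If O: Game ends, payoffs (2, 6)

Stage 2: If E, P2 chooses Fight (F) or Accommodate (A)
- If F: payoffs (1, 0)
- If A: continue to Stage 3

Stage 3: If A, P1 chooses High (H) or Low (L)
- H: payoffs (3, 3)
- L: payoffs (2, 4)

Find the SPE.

SPE: (E, A, H); Outcome (3, 3)

Work:
Stage 3: P1 chooses H (3 vs 2)
Stage 2: P2: F->0, A->3 (anticipating H). Choose A
Stage 1: P1: O->2, E->3 (anticipating A, H). Choose E
SPE path: E -> A -> H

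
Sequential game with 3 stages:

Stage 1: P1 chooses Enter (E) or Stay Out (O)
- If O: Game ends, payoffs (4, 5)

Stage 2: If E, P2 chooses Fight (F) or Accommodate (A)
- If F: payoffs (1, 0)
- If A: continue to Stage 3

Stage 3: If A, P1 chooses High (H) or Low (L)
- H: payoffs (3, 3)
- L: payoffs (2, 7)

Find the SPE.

SPE: (O, A, H); Outcome (4, 5)

Work:
Stage 3: P1 chooses H (3 vs 2)
Stage 2: P2: F->0, A->3 (anticipating H). Choose A
Stage 1: P1: O->4, E->3 (anticipating A, H). Choose O
SPE path: O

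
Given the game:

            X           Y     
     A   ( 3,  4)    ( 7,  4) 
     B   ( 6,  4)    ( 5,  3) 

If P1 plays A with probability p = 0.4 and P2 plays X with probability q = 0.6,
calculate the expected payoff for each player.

E[P1] = 5.2, E[P2] = 3.76

Work:
E[P1] = p·q·π₁(A,X) + p·(1-q)·π₁(A,Y) + (1-p)·q·π₁(B,X) + (1-p)·(1-q)·π₁(B,Y)
= 0.4·0.6·3 + 0.4·0.4·7 + 0.6·0.6·6 + 0.6·0.4·5
= 5.2

E[P2] = 3.76 (similar calculation)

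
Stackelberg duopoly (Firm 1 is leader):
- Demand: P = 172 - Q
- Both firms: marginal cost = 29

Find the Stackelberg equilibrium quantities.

q₁* (leader) = 71.5, q₂* (follower) = 35.75

Work:
Follower's reaction: q₂ = (a - c - q₁)/2
Leader substitutes: π₁ = q₁·(a - q₁ - (a-c-q₁)/2 - c)
FOC: q₁* = (172 - 29)/2 = 71.50
Then: q₂* = (172 - 29 - 71.5)/2 = 35.75
Leader has first-mover advantage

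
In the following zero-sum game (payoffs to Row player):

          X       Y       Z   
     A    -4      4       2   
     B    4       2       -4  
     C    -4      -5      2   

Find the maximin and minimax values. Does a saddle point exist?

Maximin = -4, Minimax = 2, Saddle: False

Work:
Row minimums: [-4, -4, -5] → maximin = -4
Column maximums: [4, 4, 2] → minimax = 2
No saddle point (maximin ≠ minimax). Mixed strategy needed.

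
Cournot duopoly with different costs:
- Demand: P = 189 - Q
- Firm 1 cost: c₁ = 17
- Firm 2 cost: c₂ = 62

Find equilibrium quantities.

q₁* = 72.33, q₂* = 27.33

Work:
Reaction: q₁ = (189 - 17 - q₂)/2
Reaction: q₂ = (189 - 62 - q₁)/2
Solve simultaneously:
q₁* = (189 - 2×17 + 62)/3 = 72.33
q₂* = (189 - 2×62 + 17)/3 = 27.33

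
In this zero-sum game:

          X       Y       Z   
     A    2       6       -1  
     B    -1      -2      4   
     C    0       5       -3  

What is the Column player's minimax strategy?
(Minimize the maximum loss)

Column should play X, value = 2

Work:
Column player minimizes Row's maximum payoff:
Column X: max payoff to Row = 2
Column Y: max payoff to Row = 6
Column Z: max payoff to Row = 4
Minimum is 2, achieved by column X.
Minimax strategy: X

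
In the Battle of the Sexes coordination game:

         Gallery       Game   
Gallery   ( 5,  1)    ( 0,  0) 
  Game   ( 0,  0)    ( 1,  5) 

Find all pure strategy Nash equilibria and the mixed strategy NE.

Pure NE: (Gallery, Gallery) and (Game, Game); Mixed NE: p = 0.8333, q = 0.1667

Work:
Check pure NE:
(Gallery, Gallery): (5, 1) - no unilateral deviation beneficial
(Game, Game): (1, 5) - no unilateral deviation beneficial
Mixed NE: P1 plays Gallery with p = 0.8333, P2 plays Gallery with q = 0.1667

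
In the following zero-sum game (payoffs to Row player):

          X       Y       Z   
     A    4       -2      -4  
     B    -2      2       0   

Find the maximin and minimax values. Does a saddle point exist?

Maximin = -2, Minimax = 0, Saddle: False

Work:
Row minimums: [-4, -2] → maximin = -2
Column maximums: [4, 2, 0] → minimax = 0
No saddle point (maximin ≠ minimax). Mixed strategy needed.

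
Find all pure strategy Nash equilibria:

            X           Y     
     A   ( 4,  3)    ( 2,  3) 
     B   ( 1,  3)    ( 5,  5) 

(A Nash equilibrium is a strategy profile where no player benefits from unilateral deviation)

Nash equilibrium: (A, X), (B, Y)

Work:
Best responses:
  P1 vs X: payoffs [4, 1] → best response A (payoff 4)
  P1 vs Y: payoffs [2, 5] → best response B (payoff 5)
  P2 vs A: payoffs [3, 3] → best response X/Y (payoff 3)
  P2 vs B: payoffs [3, 5] → best response Y (payoff 5)
Mutual best responses: (A,X), (B,Y) → Nash equilibria.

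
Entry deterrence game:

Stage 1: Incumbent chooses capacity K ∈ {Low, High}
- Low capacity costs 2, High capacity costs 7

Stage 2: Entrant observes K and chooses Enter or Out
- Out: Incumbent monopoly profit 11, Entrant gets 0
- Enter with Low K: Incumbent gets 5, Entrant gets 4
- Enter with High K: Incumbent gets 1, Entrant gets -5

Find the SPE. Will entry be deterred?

SPE: (High, Enter|Low, Out|High); Entry deterred. Incumbent net profit = 4

Work:
After Low K: Entrant enters (4 > 0)
After High K: Entrant stays out (-5 < 0)
Incumbent: Low → 5−2=3, High → 11−7=4
Incumbent chooses High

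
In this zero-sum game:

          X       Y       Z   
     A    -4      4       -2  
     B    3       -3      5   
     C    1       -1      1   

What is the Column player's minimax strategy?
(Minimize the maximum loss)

Column should play X, value = 3

Work:
Column player minimizes Row's maximum payoff:
Column X: max payoff to Row = 3
Column Y: max payoff to Row = 4
Column Z: max payoff to Row = 5
Minimum is 3, achieved by column X.
Minimax strategy: X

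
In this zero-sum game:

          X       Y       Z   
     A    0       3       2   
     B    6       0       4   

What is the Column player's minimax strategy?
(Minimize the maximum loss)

Column should play Y, value = 3

Work:
Column player minimizes Row's maximum payoff:
Column X: max payoff to Row = 6
Column Y: max payoff to Row = 3
Column Z: max payoff to Row = 4
Minimum is 3, achieved by column Y.
Minimax strategy: Y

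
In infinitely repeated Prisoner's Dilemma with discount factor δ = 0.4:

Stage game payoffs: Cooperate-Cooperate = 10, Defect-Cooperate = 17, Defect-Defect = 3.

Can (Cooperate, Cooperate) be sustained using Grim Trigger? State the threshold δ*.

δ* = 0.5; since δ = 0.4 < 0.5, cooperation cannot be sustained

Work:
For Grim Trigger:
Cooperate forever: 10/(1-δ)
Defect then punished: 17 + 3·δ/(1-δ)
Need: 10/(1-δ) ≥ 17 + 3·δ/(1-δ)
Solving: δ ≥ (T-R)/(T-P) = (17-10)/(17-3) = 0.5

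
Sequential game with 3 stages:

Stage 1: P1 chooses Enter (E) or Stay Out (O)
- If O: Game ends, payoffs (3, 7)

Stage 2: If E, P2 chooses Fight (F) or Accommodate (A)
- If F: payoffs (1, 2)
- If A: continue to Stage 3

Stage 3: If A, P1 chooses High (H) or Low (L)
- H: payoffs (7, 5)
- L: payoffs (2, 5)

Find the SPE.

SPE: (E, A, H); Outcome (7, 5)

Work:
Stage 3: P1 chooses H (7 vs 2)
Stage 2: P2: F->2, A->5 (anticipating H). Choose A
Stage 1: P1: O->3, E->7 (anticipating A, H). Choose E
SPE path: E -> A -> H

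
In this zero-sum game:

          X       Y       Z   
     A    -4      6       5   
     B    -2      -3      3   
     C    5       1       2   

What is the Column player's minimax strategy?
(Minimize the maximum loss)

Column should play X or Z (all achieve the minimum), value = 5

Work:
Column player minimizes Row's maximum payoff:
Column X: max payoff to Row = 5
Column Y: max payoff to Row = 6
Column Z: max payoff to Row = 5
Minimum is 5, achieved by columns X, Z (tied).
Each of X or Z is a minimax strategy.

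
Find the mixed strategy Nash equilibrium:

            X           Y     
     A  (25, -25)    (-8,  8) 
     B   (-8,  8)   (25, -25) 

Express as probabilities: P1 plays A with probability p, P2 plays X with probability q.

p = 0.5, q = 0.5

Work:
Find probabilities that make opponent indifferent:
P2 chooses q to make P1 indifferent between A and B
P1 chooses p to make P2 indifferent between X and Y
Mixed NE: P1 plays (A: 0.5, B: 0.5), P2 plays (X: 0.5, Y: 0.5)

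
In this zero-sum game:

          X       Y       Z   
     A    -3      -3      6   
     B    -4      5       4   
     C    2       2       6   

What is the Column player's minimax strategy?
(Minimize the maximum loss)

Column should play X, value = 2

Work:
Column player minimizes Row's maximum payoff:
Column X: max payoff to Row = 2
Column Y: max payoff to Row = 5
Column Z: max payoff to Row = 6
Minimum is 2, achieved by column X.
Minimax strategy: X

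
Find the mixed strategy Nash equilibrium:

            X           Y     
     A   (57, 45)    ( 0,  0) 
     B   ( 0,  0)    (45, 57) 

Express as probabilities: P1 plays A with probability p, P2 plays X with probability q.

p = 0.5588, q = 0.4412

Work:
Find probabilities that make opponent indifferent:
P2 chooses q to make P1 indifferent between A and B
P1 chooses p to make P2 indifferent between X and Y
Mixed NE: P1 plays (A: 0.5588, B: 0.4412), P2 plays (X: 0.4412, Y: 0.5588)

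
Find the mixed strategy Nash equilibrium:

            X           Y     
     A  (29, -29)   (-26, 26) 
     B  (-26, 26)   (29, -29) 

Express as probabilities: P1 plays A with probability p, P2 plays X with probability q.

p = 0.5, q = 0.5

Work:
Find probabilities that make opponent indifferent:
P2 chooses q to make P1 indifferent between A and B
P1 chooses p to make P2 indifferent between X and Y
Mixed NE: P1 plays (A: 0.5, B: 0.5), P2 plays (X: 0.5, Y: 0.5)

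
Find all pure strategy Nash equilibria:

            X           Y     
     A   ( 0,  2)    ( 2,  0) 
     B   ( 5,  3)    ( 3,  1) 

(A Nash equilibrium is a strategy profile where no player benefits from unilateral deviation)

Nash equilibrium: (B, X)

Work:
Best responses:
  P1 vs X: payoffs [0, 5] → best response B (payoff 5)
  P1 vs Y: payoffs [2, 3] → best response B (payoff 3)
  P2 vs A: payoffs [2, 0] → best response X (payoff 2)
  P2 vs B: payoffs [3, 1] → best response X (payoff 3)
Mutual best responses: (B,X) → Nash equilibria.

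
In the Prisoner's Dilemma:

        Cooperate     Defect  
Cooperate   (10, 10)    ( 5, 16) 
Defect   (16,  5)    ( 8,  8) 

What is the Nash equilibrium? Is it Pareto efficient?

(Defect, Defect) is NE; not Pareto efficient

Work:
Defect dominates Cooperate for both players:
If P2 cooperates: Defect (16) > Cooperate (10)
If P2 defects: Defect (8) > Cooperate (5)
NE: (Defect, Defect) with payoff (8, 8)
But (Cooperate, Cooperate) = (10, 10) Pareto dominates (8, 8)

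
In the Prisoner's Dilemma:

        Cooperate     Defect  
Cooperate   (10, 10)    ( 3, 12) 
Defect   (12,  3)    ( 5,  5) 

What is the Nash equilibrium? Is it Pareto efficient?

(Defect, Defect) is NE; not Pareto efficient

Work:
Defect dominates Cooperate for both players:
If P2 cooperates: Defect (12) > Cooperate (10)
If P2 defects: Defect (5) > Cooperate (3)
NE: (Defect, Defect) with payoff (5, 5)
But (Cooperate, Cooperate) = (10, 10) Pareto dominates (5, 5)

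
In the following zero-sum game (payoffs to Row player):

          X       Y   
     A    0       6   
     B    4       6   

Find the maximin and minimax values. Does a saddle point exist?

Maximin = 4, Minimax = 4, Saddle: True

Work:
Row minimums: [0, 4] → maximin = 4
Column maximums: [4, 6] → minimax = 4
Saddle point exists! Game value = 4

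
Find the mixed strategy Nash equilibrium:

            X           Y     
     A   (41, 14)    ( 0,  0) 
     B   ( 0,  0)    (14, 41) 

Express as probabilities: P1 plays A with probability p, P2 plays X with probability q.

p = 0.7455, q = 0.2545

Work:
Find probabilities that make opponent indifferent:
P2 chooses q to make P1 indifferent between A and B
P1 chooses p to make P2 indifferent between X and Y
Mixed NE: P1 plays (A: 0.7455, B: 0.2545), P2 plays (X: 0.2545, Y: 0.7455)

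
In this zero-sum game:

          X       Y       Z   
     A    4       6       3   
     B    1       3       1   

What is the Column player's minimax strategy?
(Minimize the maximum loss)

Column should play Z, value = 3

Work:
Column player minimizes Row's maximum payoff:
Column X: max payoff to Row = 4
Column Y: max payoff to Row = 6
Column Z: max payoff to Row = 3
Minimum is 3, achieved by column Z.
Minimax strategy: Z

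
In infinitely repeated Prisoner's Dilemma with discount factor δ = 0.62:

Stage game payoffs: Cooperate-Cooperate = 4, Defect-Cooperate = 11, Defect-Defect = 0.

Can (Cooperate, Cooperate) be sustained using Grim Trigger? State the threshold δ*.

δ* = 0.6364; since δ = 0.62 < 0.6364, cooperation cannot be sustained

Work:
For Grim Trigger:
Cooperate forever: 4/(1-δ)
Defect then punished: 11 + 0·δ/(1-δ)
Need: 4/(1-δ) ≥ 11 + 0·δ/(1-δ)
Solving: δ ≥ (T-R)/(T-P) = (11-4)/(11-0) = 0.6364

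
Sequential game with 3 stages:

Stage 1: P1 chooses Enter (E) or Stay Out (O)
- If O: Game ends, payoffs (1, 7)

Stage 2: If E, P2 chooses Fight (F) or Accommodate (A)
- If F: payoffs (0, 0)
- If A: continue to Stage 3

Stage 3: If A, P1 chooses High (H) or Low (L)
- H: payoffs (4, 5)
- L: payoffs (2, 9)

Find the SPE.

SPE: (E, A, H); Outcome (4, 5)

Work:
Stage 3: P1 chooses H (4 vs 2)
Stage 2: P2: F->0, A->5 (anticipating H). Choose A
Stage 1: P1: O->1, E->4 (anticipating A, H). Choose E
SPE path: E -> A -> H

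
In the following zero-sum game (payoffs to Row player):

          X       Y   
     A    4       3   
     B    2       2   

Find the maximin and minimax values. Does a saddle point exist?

Maximin = 3, Minimax = 3, Saddle: True

Work:
Row minimums: [3, 2] → maximin = 3
Column maximums: [4, 3] → minimax = 3
Saddle point exists! Game value = 3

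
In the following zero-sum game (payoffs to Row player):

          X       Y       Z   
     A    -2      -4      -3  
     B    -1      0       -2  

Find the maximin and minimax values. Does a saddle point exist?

Maximin = -2, Minimax = -2, Saddle: True

Work:
Row minimums: [-4, -2] → maximin = -2
Column maximums: [-1, 0, -2] → minimax = -2
Saddle point exists! Game value = -2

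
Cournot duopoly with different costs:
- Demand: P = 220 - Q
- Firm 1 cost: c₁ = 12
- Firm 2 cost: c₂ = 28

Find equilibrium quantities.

q₁* = 74.67, q₂* = 58.67

Work:
Reaction: q₁ = (220 - 12 - q₂)/2
Reaction: q₂ = (220 - 28 - q₁)/2
Solve simultaneously:
q₁* = (220 - 2×12 + 28)/3 = 74.67
q₂* = (220 - 2×28 + 12)/3 = 58.67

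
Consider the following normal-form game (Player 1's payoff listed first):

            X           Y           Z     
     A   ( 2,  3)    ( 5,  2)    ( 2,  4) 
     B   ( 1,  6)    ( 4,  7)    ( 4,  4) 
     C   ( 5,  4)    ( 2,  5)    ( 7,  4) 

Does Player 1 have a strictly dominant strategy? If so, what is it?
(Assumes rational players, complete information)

No strictly dominant strategy exists for Player 1

Work:
A strategy strictly dominates another if it gives a strictly higher payoff against every opponent action. Compare each pair of P1's strategies column-by-column:
  A vs B: [2 vs 1, 5 vs 4, 2 vs 4] → A does not strictly dominate B (column Z: 2 ≤ 4)
  A vs C: [2 vs 5, 5 vs 2, 2 vs 7] → A does not strictly dominate C (column X: 2 ≤ 5)
  B vs A: [1 vs 2, 4 vs 5, 4 vs 2] → B does not strictly dominate A (column X: 1 ≤ 2)
  B vs C: [1 vs 5, 4 vs 2, 4 vs 7] → B does not strictly dominate C (column X: 1 ≤ 5)
  C vs A: [5 vs 2, 2 vs 5, 7 vs 2] → C does not strictly dominate A (column Y: 2 ≤ 5)
  C vs B: [5 vs 1, 2 vs 4, 7 vs 4] → C does not strictly dominate B (column Y: 2 ≤ 4)
No single strategy strictly dominates all others → no strictly dominant strategy.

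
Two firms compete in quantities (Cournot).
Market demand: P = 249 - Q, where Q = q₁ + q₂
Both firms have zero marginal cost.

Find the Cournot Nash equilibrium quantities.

q₁* = q₂* = 83.0; P* = 83.0

Work:
Profit: π_i = P·q_i = (a - q_i - q_j)·q_i
FOC: ∂π_i/∂q_i = a - 2q_i - q_j = 0
Reaction function: q_i = (249 - q_j)/2
Symmetry: q* = 249/3 = 83.0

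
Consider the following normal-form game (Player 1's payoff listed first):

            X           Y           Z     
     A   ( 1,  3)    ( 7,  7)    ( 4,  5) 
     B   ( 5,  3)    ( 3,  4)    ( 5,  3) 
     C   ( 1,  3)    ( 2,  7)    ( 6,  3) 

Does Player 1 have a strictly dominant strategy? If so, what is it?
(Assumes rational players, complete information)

No strictly dominant strategy exists for Player 1

Work:
A strategy strictly dominates another if it gives a strictly higher payoff against every opponent action. Compare each pair of P1's strategies column-by-column:
  A vs B: [1 vs 5, 7 vs 3, 4 vs 5] → A does not strictly dominate B (column X: 1 ≤ 5)
  A vs C: [1 vs 1, 7 vs 2, 4 vs 6] → A does not strictly dominate C (column X: 1 ≤ 1)
  B vs A: [5 vs 1, 3 vs 7, 5 vs 4] → B does not strictly dominate A (column Y: 3 ≤ 7)
  B vs C: [5 vs 1, 3 vs 2, 5 vs 6] → B does not strictly dominate C (column Z: 5 ≤ 6)
  C vs A: [1 vs 1, 2 vs 7, 6 vs 4] → C does not strictly dominate A (column X: 1 ≤ 1)
  C vs B: [1 vs 5, 2 vs 3, 6 vs 5] → C does not strictly dominate B (column X: 1 ≤ 5)
No single strategy strictly dominates all others → no strictly dominant strategy.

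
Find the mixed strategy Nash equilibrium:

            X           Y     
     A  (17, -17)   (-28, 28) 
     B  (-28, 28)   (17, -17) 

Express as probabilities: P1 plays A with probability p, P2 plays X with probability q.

p = 0.5, q = 0.5

Work:
Find probabilities that make opponent indifferent:
P2 chooses q to make P1 indifferent between A and B
P1 chooses p to make P2 indifferent between X and Y
Mixed NE: P1 plays (A: 0.5, B: 0.5), P2 plays (X: 0.5, Y: 0.5)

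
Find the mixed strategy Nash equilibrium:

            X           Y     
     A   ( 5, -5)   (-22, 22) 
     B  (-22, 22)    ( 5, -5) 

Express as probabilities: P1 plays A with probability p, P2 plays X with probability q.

p = 0.5, q = 0.5

Work:
Find probabilities that make opponent indifferent:
P2 chooses q to make P1 indifferent between A and B
P1 chooses p to make P2 indifferent between X and Y
Mixed NE: P1 plays (A: 0.5, B: 0.5), P2 plays (X: 0.5, Y: 0.5)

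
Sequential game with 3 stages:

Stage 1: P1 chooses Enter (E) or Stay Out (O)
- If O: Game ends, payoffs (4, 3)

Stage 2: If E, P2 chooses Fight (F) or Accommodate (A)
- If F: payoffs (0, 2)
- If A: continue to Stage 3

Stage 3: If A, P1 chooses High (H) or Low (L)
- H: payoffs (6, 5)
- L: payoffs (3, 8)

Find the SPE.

SPE: (E, A, H); Outcome (6, 5)

Work:
Stage 3: P1 chooses H (6 vs 3)
Stage 2: P2: F->2, A->5 (anticipating H). Choose A
Stage 1: P1: O->4, E->6 (anticipating A, H). Choose E
SPE path: E -> A -> H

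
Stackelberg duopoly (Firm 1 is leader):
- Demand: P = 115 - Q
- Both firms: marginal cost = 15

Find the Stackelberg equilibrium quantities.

q₁* (leader) = 50.0, q₂* (follower) = 25.0

Work:
Follower's reaction: q₂ = (a - c - q₁)/2
Leader substitutes: π₁ = q₁·(a - q₁ - (a-c-q₁)/2 - c)
FOC: q₁* = (115 - 15)/2 = 50.00
Then: q₂* = (115 - 15 - 50.0)/2 = 25.00
Leader has first-mover advantage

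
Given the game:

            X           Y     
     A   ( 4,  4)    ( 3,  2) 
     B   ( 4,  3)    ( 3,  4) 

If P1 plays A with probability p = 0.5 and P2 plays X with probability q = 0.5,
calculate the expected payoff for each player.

E[P1] = 3.5, E[P2] = 3.25

Work:
E[P1] = p·q·π₁(A,X) + p·(1-q)·π₁(A,Y) + (1-p)·q·π₁(B,X) + (1-p)·(1-q)·π₁(B,Y)
= 0.5·0.5·4 + 0.5·0.5·3 + 0.5·0.5·4 + 0.5·0.5·3
= 3.5

E[P2] = 3.25 (similar calculation)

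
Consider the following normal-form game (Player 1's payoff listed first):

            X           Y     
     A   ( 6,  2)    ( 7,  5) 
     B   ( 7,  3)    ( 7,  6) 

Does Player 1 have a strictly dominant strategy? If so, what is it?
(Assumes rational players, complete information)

No strictly dominant strategy exists for Player 1

Work:
A strategy strictly dominates another if it gives a strictly higher payoff against every opponent action. Compare each pair of P1's strategies column-by-column:
  A vs B: [6 vs 7, 7 vs 7] → A does not strictly dominate B (column X: 6 ≤ 7)
  B vs A: [7 vs 6, 7 vs 7] → B does not strictly dominate A (column Y: 7 ≤ 7)
No single strategy strictly dominates all others → no strictly dominant strategy.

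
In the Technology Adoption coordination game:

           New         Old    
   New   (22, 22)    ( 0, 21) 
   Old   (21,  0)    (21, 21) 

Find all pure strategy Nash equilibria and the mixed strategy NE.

Pure NE: (New, New) and (Old, Old); Mixed NE: p = 0.9545, q = 0.9545

Work:
Check pure NE:
(New, New): (22, 22) - no unilateral deviation beneficial
(Old, Old): (21, 21) - no unilateral deviation beneficial
Mixed NE: P1 plays New with p = 0.9545, P2 plays New with q = 0.9545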